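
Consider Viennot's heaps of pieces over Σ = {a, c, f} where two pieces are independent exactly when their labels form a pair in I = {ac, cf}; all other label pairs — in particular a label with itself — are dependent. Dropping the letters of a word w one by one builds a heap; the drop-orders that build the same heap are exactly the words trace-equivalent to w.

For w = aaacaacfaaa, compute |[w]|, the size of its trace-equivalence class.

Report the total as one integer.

drop 0:a onto floor
drop 1:a onto {0:a}
drop 2:a onto {1:a}
drop 3:c onto floor
drop 4:a onto {2:a}
drop 5:a onto {4:a}
drop 6:c onto {3:c}
drop 7:f onto {5:a}
drop 8:a onto {7:f}
drop 9:a onto {8:a}
drop 10:a onto {9:a}
ground layer = {0:a, 3:c}
drop-orders for the pieces not yet dropped (sum over which currently-grounded one goes next):
  1 to go: {6} 1  {10} 1
  2 to go: {3,6} 1  {6,10} 2  {9,10} 1
  3 to go: {3,6,10} 3  {6,9,10} 3  {8,9,10} 1
  4 to go: {3,6,9,10} 6  {6,8,9,10} 4  {7,8,9,10} 1
  5 to go: {3,6,8,9,10} 10  {5,7,8,9,10} 1  {6,7,8,9,10} 5
  6 to go: {3,6,7,8,9,10} 15  {4,5,7,8,9,10} 1  {5,6,7,8,9,10} 6
  7 to go: {2,4,5,7,8,9,10} 1  {3,5,6,7,8,9,10} 21  {4,5,6,7,8,9,10} 7
  8 to go: {1,2,4,5,7,8,9,10} 1  {2,4,5,6,7,8,9,10} 8  {3,4,5,6,7,8,9,10} 28
  9 to go: {0,1,2,4,5,7,8,9,10} 1  {1,2,4,5,6,7,8,9,10} 9  {2,3,4,5,6,7,8,9,10} 36
  if 0:a drops first: 45 orders
  if 3:c drops first: 10 orders
heap linearizations: 55

55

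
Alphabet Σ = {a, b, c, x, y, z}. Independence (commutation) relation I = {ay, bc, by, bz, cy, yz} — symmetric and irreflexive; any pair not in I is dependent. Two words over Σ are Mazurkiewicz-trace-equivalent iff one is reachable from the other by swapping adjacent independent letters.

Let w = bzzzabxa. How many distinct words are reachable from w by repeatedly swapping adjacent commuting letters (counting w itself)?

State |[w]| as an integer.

piece 0:b — minimal
piece 1:z — minimal
piece 2:z rests on {1:z}
piece 3:z rests on {2:z}
piece 4:a rests on {0:b, 3:z}
piece 5:b rests on {4:a}
piece 6:x rests on {5:b}
piece 7:a rests on {6:x}
minimal pieces: {0:b, 1:z}
ways to finish when only these pieces remain (= sum over removing one remaining piece with nothing left below it):
  1 left: {7}→1
  2 left: {6,7}→1
  3 left: {5,6,7}→1
  4 left: {4,5,6,7}→1
  5 left: {0,4,5,6,7}→1  {3,4,5,6,7}→1
  6 left: {0,3,4,5,6,7}→2  {2,3,4,5,6,7}→1
  placing 0:b first → 1 extensions
  placing 1:z first → 3 extensions
total linear extensions = 4

4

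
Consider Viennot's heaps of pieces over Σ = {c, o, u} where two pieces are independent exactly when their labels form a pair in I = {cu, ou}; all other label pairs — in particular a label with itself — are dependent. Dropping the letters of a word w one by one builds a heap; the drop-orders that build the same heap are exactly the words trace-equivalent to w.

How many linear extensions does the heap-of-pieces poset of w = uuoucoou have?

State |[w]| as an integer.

70

0(u) covers ∅
1(u) covers 0:u
2(o) covers ∅
3(u) covers 1:u
4(c) covers 2:o
5(o) covers 4:c
6(o) covers 5:o
7(u) covers 3:u
floor of heap: 0:u, 2:o
completions by unplaced set U, small U first (add the entries for U minus each lowest piece of U):
  |U|=1: {6}:1  {7}:1
  |U|=2: {3,7}:1  {5,6}:1  {6,7}:2
  |U|=3: {1,3,7}:1  {3,6,7}:3  {4,5,6}:1  {5,6,7}:3
  |U|=4: {0,1,3,7}:1  {1,3,6,7}:4  {2,4,5,6}:1  {3,5,6,7}:6  {4,5,6,7}:4
  |U|=5: {0,1,3,6,7}:5  {1,3,5,6,7}:10  {2,4,5,6,7}:5  {3,4,5,6,7}:10
  |U|=6: {0,1,3,5,6,7}:15  {1,3,4,5,6,7}:20  {2,3,4,5,6,7}:15
  start at 0(u): 35
  start at 2(o): 35
sum over floor = 70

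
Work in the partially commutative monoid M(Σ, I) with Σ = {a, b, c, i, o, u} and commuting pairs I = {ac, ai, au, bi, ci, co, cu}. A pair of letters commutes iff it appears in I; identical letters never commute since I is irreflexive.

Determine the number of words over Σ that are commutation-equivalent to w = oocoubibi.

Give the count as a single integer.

drop 0:o onto floor
drop 1:o onto {0:o}
drop 2:c onto floor
drop 3:o onto {1:o}
drop 4:u onto {3:o}
drop 5:b onto {2:c, 4:u}
drop 6:i onto {4:u}
drop 7:b onto {5:b}
drop 8:i onto {6:i}
ground layer = {0:o, 2:c}
drop-orders for the pieces not yet dropped (sum over which currently-grounded one goes next):
  1 to go: {7} 1  {8} 1
  2 to go: {5,7} 1  {6,8} 1  {7,8} 2
  3 to go: {2,5,7} 1  {5,7,8} 3  {6,7,8} 3
  4 to go: {2,5,7,8} 4  {5,6,7,8} 6
  5 to go: {2,5,6,7,8} 10  {4,5,6,7,8} 6
  6 to go: {2,4,5,6,7,8} 16  {3,4,5,6,7,8} 6
  7 to go: {1,3,4,5,6,7,8} 6  {2,3,4,5,6,7,8} 22
  if 0:o drops first: 28 orders
  if 2:c drops first: 6 orders
heap linearizations: 34

34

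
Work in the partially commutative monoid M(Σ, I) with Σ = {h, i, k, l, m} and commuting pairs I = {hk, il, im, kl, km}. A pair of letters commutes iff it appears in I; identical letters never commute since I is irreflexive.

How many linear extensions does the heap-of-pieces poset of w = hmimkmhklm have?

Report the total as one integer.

74

#0=h has no predecessor
#1=m depends on [0:h]
#2=i depends on [0:h]
#3=m depends on [1:m]
#4=k depends on [2:i]
#5=m depends on [3:m]
#6=h depends on [2:i, 5:m]
#7=k depends on [4:k]
#8=l depends on [6:h]
#9=m depends on [8:l]
sources: [0:h]
N(rest) = Σ N(rest − s) over sources s of rest; N(one piece) = 1:
  size 1 → [7]=1  [9]=1
  size 2 → [4,7]=1  [7,9]=2  [8,9]=1
  size 3 → [4,7,9]=3  [6,8,9]=1  [7,8,9]=3
  size 4 → [4,7,8,9]=6  [5,6,8,9]=1  [6,7,8,9]=4
  size 5 → [3,5,6,8,9]=1  [4,6,7,8,9]=10  [5,6,7,8,9]=5
  size 6 → [1,3,5,6,8,9]=1  [2,4,6,7,8,9]=10  [3,5,6,7,8,9]=6  [4,5,6,7,8,9]=15
  size 7 → [1,3,5,6,7,8,9]=7  [2,4,5,6,7,8,9]=25  [3,4,5,6,7,8,9]=21
  size 8 → [1,3,4,5,6,7,8,9]=28  [2,3,4,5,6,7,8,9]=46
  first=0(h) contributes 74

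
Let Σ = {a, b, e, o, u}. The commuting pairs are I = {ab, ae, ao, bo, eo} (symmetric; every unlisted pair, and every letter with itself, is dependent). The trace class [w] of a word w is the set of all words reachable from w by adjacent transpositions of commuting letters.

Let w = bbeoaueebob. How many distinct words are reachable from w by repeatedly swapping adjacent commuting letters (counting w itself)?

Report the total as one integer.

100

drop 0:b onto floor
drop 1:b onto {0:b}
drop 2:e onto {1:b}
drop 3:o onto floor
drop 4:a onto floor
drop 5:u onto {2:e, 3:o, 4:a}
drop 6:e onto {5:u}
drop 7:e onto {6:e}
drop 8:b onto {7:e}
drop 9:o onto {5:u}
drop 10:b onto {8:b}
ground layer = {0:b, 3:o, 4:a}
drop-orders for the pieces not yet dropped (sum over which currently-grounded one goes next):
  1 to go: {9} 1  {10} 1
  2 to go: {8,10} 1  {9,10} 2
  3 to go: {7,8,10} 1  {8,9,10} 3
  4 to go: {6,7,8,10} 1  {7,8,9,10} 4
  5 to go: {6,7,8,9,10} 5
  6 to go: {5,6,7,8,9,10} 5
  7 to go: {2,5,6,7,8,9,10} 5  {3,5,6,7,8,9,10} 5  {4,5,6,7,8,9,10} 5
  8 to go: {1,2,5,6,7,8,9,10} 5  {2,3,5,6,7,8,9,10} 10  {2,4,5,6,7,8,9,10} 10  {3,4,5,6,7,8,9,10} 10
  9 to go: {0,1,2,5,6,7,8,9,10} 5  {1,2,3,5,6,7,8,9,10} 15  {1,2,4,5,6,7,8,9,10} 15  {2,3,4,5,6,7,8,9,10} 30
  if 0:b drops first: 60 orders
  if 3:o drops first: 20 orders
  if 4:a drops first: 20 orders
heap linearizations: 100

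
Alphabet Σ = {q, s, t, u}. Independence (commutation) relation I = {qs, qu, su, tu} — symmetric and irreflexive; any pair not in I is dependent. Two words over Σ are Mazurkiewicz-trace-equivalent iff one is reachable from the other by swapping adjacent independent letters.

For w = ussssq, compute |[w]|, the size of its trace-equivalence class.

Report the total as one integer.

30

drop 0:u onto floor
drop 1:s onto floor
drop 2:s onto {1:s}
drop 3:s onto {2:s}
drop 4:s onto {3:s}
drop 5:q onto floor
ground layer = {0:u, 1:s, 5:q}
drop-orders for the pieces not yet dropped (sum over which currently-grounded one goes next):
  1 to go: {0} 1  {4} 1  {5} 1
  2 to go: {0,4} 2  {0,5} 2  {3,4} 1  {4,5} 2
  3 to go: {0,3,4} 3  {0,4,5} 6  {2,3,4} 1  {3,4,5} 3
  4 to go: {0,2,3,4} 4  {0,3,4,5} 12  {1,2,3,4} 1  {2,3,4,5} 4
  if 0:u drops first: 5 orders
  if 1:s drops first: 20 orders
  if 5:q drops first: 5 orders
heap linearizations: 30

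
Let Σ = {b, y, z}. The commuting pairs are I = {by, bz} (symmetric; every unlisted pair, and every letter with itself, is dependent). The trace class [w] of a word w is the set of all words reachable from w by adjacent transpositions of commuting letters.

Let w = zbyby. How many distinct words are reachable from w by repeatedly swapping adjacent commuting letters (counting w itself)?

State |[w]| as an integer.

0(z) covers ∅
1(b) covers ∅
2(y) covers 0:z
3(b) covers 1:b
4(y) covers 2:y
floor of heap: 0:z, 1:b
completions by unplaced set U, small U first (add the entries for U minus each lowest piece of U):
  |U|=1: {3}:1  {4}:1
  |U|=2: {1,3}:1  {2,4}:1  {3,4}:2
  |U|=3: {0,2,4}:1  {1,3,4}:3  {2,3,4}:3
  start at 0(z): 6
  start at 1(b): 4
sum over floor = 10

10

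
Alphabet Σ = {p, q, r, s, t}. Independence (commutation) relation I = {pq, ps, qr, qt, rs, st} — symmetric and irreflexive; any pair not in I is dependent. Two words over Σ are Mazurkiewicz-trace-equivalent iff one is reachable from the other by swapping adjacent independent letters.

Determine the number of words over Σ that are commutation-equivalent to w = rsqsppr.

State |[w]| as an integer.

#0=r has no predecessor
#1=s has no predecessor
#2=q depends on [1:s]
#3=s depends on [2:q]
#4=p depends on [0:r]
#5=p depends on [4:p]
#6=r depends on [5:p]
sources: [0:r, 1:s]
N(rest) = Σ N(rest − s) over sources s of rest; N(one piece) = 1:
  size 1 → [3]=1  [6]=1
  size 2 → [2,3]=1  [3,6]=2  [5,6]=1
  size 3 → [1,2,3]=1  [2,3,6]=3  [3,5,6]=3  [4,5,6]=1
  size 4 → [0,4,5,6]=1  [1,2,3,6]=4  [2,3,5,6]=6  [3,4,5,6]=4
  size 5 → [0,3,4,5,6]=5  [1,2,3,5,6]=10  [2,3,4,5,6]=10
  first=0(r) contributes 20
  first=1(s) contributes 15
|[w]| = 35

35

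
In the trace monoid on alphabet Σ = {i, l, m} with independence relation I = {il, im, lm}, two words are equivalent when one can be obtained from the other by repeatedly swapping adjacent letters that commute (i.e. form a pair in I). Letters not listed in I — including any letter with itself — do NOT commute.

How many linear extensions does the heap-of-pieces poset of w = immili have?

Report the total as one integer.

60

#0=i has no predecessor
#1=m has no predecessor
#2=m depends on [1:m]
#3=i depends on [0:i]
#4=l has no predecessor
#5=i depends on [3:i]
sources: [0:i, 1:m, 4:l]
N(rest) = Σ N(rest − s) over sources s of rest; N(one piece) = 1:
  size 1 → [2]=1  [4]=1  [5]=1
  size 2 → [1,2]=1  [2,4]=2  [2,5]=2  [3,5]=1  [4,5]=2
  size 3 → [0,3,5]=1  [1,2,4]=3  [1,2,5]=3  [2,3,5]=3  [2,4,5]=6  [3,4,5]=3
  size 4 → [0,2,3,5]=4  [0,3,4,5]=4  [1,2,3,5]=6  [1,2,4,5]=12  [2,3,4,5]=12
  first=0(i) contributes 30
  first=1(m) contributes 20
  first=4(l) contributes 10
|[w]| = 60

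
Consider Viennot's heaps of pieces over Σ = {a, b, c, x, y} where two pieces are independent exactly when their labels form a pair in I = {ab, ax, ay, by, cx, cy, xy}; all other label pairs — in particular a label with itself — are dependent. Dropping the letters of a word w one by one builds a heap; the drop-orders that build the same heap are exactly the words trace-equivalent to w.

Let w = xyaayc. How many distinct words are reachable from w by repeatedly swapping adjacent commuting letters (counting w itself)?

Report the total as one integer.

0(x) covers ∅
1(y) covers ∅
2(a) covers ∅
3(a) covers 2:a
4(y) covers 1:y
5(c) covers 3:a
floor of heap: 0:x, 1:y, 2:a
completions by unplaced set U, small U first (add the entries for U minus each lowest piece of U):
  |U|=1: {0}:1  {4}:1  {5}:1
  |U|=2: {0,4}:2  {0,5}:2  {1,4}:1  {3,5}:1  {4,5}:2
  |U|=3: {0,1,4}:3  {0,3,5}:3  {0,4,5}:6  {1,4,5}:3  {2,3,5}:1  {3,4,5}:3
  |U|=4: {0,1,4,5}:12  {0,2,3,5}:4  {0,3,4,5}:12  {1,3,4,5}:6  {2,3,4,5}:4
  start at 0(x): 10
  start at 1(y): 20
  start at 2(a): 30
sum over floor = 60

60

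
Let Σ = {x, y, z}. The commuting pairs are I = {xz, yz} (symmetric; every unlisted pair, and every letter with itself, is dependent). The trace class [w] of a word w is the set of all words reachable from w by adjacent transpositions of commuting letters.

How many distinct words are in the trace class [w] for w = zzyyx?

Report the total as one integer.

0(z) covers ∅
1(z) covers 0:z
2(y) covers ∅
3(y) covers 2:y
4(x) covers 3:y
floor of heap: 0:z, 2:y
completions by unplaced set U, small U first (add the entries for U minus each lowest piece of U):
  |U|=1: {1}:1  {4}:1
  |U|=2: {0,1}:1  {1,4}:2  {3,4}:1
  |U|=3: {0,1,4}:3  {1,3,4}:3  {2,3,4}:1
  start at 0(z): 4
  start at 2(y): 6
sum over floor = 10

10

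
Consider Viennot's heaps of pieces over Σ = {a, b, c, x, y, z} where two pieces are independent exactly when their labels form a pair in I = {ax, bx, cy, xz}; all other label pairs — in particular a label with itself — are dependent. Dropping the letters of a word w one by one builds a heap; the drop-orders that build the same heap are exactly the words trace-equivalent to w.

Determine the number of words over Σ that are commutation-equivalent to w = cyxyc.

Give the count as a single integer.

drop 0:c onto floor
drop 1:y onto floor
drop 2:x onto {0:c, 1:y}
drop 3:y onto {2:x}
drop 4:c onto {2:x}
ground layer = {0:c, 1:y}
drop-orders for the pieces not yet dropped (sum over which currently-grounded one goes next):
  1 to go: {3} 1  {4} 1
  2 to go: {3,4} 2
  3 to go: {2,3,4} 2
  if 0:c drops first: 2 orders
  if 1:y drops first: 2 orders
heap linearizations: 4

4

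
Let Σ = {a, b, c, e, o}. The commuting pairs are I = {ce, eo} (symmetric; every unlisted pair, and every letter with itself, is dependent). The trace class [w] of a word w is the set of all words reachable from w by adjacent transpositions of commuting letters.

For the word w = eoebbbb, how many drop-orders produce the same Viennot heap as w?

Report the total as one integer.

3

drop 0:e onto floor
drop 1:o onto floor
drop 2:e onto {0:e}
drop 3:b onto {1:o, 2:e}
drop 4:b onto {3:b}
drop 5:b onto {4:b}
drop 6:b onto {5:b}
ground layer = {0:e, 1:o}
drop-orders for the pieces not yet dropped (sum over which currently-grounded one goes next):
  1 to go: {6} 1
  2 to go: {5,6} 1
  3 to go: {4,5,6} 1
  4 to go: {3,4,5,6} 1
  5 to go: {1,3,4,5,6} 1  {2,3,4,5,6} 1
  if 0:e drops first: 2 orders
  if 1:o drops first: 1 orders
heap linearizations: 3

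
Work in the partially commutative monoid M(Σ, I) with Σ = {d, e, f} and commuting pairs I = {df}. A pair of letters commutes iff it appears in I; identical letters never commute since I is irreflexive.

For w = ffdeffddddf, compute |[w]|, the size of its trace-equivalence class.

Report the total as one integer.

#0=f has no predecessor
#1=f depends on [0:f]
#2=d has no predecessor
#3=e depends on [1:f, 2:d]
#4=f depends on [3:e]
#5=f depends on [4:f]
#6=d depends on [3:e]
#7=d depends on [6:d]
#8=d depends on [7:d]
#9=d depends on [8:d]
#10=f depends on [5:f]
sources: [0:f, 2:d]
N(rest) = Σ N(rest − s) over sources s of rest; N(one piece) = 1:
  size 1 → [9]=1  [10]=1
  size 2 → [5,10]=1  [8,9]=1  [9,10]=2
  size 3 → [4,5,10]=1  [5,9,10]=3  [7,8,9]=1  [8,9,10]=3
  size 4 → [4,5,9,10]=4  [5,8,9,10]=6  [6,7,8,9]=1  [7,8,9,10]=4
  size 5 → [4,5,8,9,10]=10  [5,7,8,9,10]=10  [6,7,8,9,10]=5
  size 6 → [4,5,7,8,9,10]=20  [5,6,7,8,9,10]=15
  size 7 → [4,5,6,7,8,9,10]=35
  size 8 → [3,4,5,6,7,8,9,10]=35
  size 9 → [1,3,4,5,6,7,8,9,10]=35  [2,3,4,5,6,7,8,9,10]=35
  first=0(f) contributes 70
  first=2(d) contributes 35
|[w]| = 105

105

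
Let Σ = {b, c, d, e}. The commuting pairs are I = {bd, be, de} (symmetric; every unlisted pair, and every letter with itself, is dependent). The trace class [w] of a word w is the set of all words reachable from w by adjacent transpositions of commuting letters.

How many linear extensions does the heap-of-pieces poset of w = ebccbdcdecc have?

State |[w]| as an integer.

piece 0:e — minimal
piece 1:b — minimal
piece 2:c rests on {0:e, 1:b}
piece 3:c rests on {2:c}
piece 4:b rests on {3:c}
piece 5:d rests on {3:c}
piece 6:c rests on {4:b, 5:d}
piece 7:d rests on {6:c}
piece 8:e rests on {6:c}
piece 9:c rests on {7:d, 8:e}
piece 10:c rests on {9:c}
minimal pieces: {0:e, 1:b}
ways to finish when only these pieces remain (= sum over removing one remaining piece with nothing left below it):
  1 left: {10}→1
  2 left: {9,10}→1
  3 left: {7,9,10}→1  {8,9,10}→1
  4 left: {7,8,9,10}→2
  5 left: {6,7,8,9,10}→2
  6 left: {4,6,7,8,9,10}→2  {5,6,7,8,9,10}→2
  7 left: {4,5,6,7,8,9,10}→4
  8 left: {3,4,5,6,7,8,9,10}→4
  9 left: {2,3,4,5,6,7,8,9,10}→4
  placing 0:e first → 4 extensions
  placing 1:b first → 4 extensions
total linear extensions = 8

8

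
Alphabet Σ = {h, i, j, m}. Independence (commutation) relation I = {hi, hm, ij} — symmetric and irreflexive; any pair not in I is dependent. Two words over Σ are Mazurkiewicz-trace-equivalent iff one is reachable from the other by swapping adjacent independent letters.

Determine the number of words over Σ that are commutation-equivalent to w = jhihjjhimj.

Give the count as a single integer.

piece 0:j — minimal
piece 1:h rests on {0:j}
piece 2:i — minimal
piece 3:h rests on {1:h}
piece 4:j rests on {3:h}
piece 5:j rests on {4:j}
piece 6:h rests on {5:j}
piece 7:i rests on {2:i}
piece 8:m rests on {5:j, 7:i}
piece 9:j rests on {6:h, 8:m}
minimal pieces: {0:j, 2:i}
ways to finish when only these pieces remain (= sum over removing one remaining piece with nothing left below it):
  1 left: {9}→1
  2 left: {6,9}→1  {8,9}→1
  3 left: {6,8,9}→2  {7,8,9}→1
  4 left: {2,7,8,9}→1  {5,6,8,9}→2  {6,7,8,9}→3
  5 left: {2,6,7,8,9}→4  {4,5,6,8,9}→2  {5,6,7,8,9}→5
  6 left: {2,5,6,7,8,9}→9  {3,4,5,6,8,9}→2  {4,5,6,7,8,9}→7
  7 left: {1,3,4,5,6,8,9}→2  {2,4,5,6,7,8,9}→16  {3,4,5,6,7,8,9}→9
  8 left: {0,1,3,4,5,6,8,9}→2  {1,3,4,5,6,7,8,9}→11  {2,3,4,5,6,7,8,9}→25
  placing 0:j first → 36 extensions
  placing 2:i first → 13 extensions
total linear extensions = 49

49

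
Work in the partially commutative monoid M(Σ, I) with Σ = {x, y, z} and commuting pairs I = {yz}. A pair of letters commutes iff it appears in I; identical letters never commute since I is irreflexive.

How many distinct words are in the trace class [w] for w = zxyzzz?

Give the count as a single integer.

4

#0=z has no predecessor
#1=x depends on [0:z]
#2=y depends on [1:x]
#3=z depends on [1:x]
#4=z depends on [3:z]
#5=z depends on [4:z]
sources: [0:z]
N(rest) = Σ N(rest − s) over sources s of rest; N(one piece) = 1:
  size 1 → [2]=1  [5]=1
  size 2 → [2,5]=2  [4,5]=1
  size 3 → [2,4,5]=3  [3,4,5]=1
  size 4 → [2,3,4,5]=4
  first=0(z) contributes 4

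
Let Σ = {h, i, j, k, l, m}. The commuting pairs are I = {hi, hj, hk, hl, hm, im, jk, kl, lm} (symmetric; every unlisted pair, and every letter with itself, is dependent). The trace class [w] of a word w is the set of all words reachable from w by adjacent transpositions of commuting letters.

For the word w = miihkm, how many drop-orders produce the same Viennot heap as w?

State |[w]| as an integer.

piece 0:m — minimal
piece 1:i — minimal
piece 2:i rests on {1:i}
piece 3:h — minimal
piece 4:k rests on {0:m, 2:i}
piece 5:m rests on {4:k}
minimal pieces: {0:m, 1:i, 3:h}
ways to finish when only these pieces remain (= sum over removing one remaining piece with nothing left below it):
  1 left: {3}→1  {5}→1
  2 left: {3,5}→2  {4,5}→1
  3 left: {0,4,5}→1  {2,4,5}→1  {3,4,5}→3
  4 left: {0,2,4,5}→2  {0,3,4,5}→4  {1,2,4,5}→1  {2,3,4,5}→4
  placing 0:m first → 5 extensions
  placing 1:i first → 10 extensions
  placing 3:h first → 3 extensions
total linear extensions = 18

18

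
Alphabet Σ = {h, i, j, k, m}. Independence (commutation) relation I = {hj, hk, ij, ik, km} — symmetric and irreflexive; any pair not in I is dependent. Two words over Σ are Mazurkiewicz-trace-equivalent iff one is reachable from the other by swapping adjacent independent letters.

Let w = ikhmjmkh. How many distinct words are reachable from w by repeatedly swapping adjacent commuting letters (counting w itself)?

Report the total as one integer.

12

0(i) covers ∅
1(k) covers ∅
2(h) covers 0:i
3(m) covers 2:h
4(j) covers 1:k, 3:m
5(m) covers 4:j
6(k) covers 4:j
7(h) covers 5:m
floor of heap: 0:i, 1:k
completions by unplaced set U, small U first (add the entries for U minus each lowest piece of U):
  |U|=1: {6}:1  {7}:1
  |U|=2: {5,7}:1  {6,7}:2
  |U|=3: {5,6,7}:3
  |U|=4: {4,5,6,7}:3
  |U|=5: {1,4,5,6,7}:3  {3,4,5,6,7}:3
  |U|=6: {1,3,4,5,6,7}:6  {2,3,4,5,6,7}:3
  start at 0(i): 9
  start at 1(k): 3
sum over floor = 12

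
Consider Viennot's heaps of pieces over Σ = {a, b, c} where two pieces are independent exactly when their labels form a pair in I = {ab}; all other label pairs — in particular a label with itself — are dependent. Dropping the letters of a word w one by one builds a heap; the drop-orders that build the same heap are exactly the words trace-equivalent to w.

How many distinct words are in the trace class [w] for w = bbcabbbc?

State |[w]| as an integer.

4

0(b) covers ∅
1(b) covers 0:b
2(c) covers 1:b
3(a) covers 2:c
4(b) covers 2:c
5(b) covers 4:b
6(b) covers 5:b
7(c) covers 3:a, 6:b
floor of heap: 0:b
completions by unplaced set U, small U first (add the entries for U minus each lowest piece of U):
  |U|=1: {7}:1
  |U|=2: {3,7}:1  {6,7}:1
  |U|=3: {3,6,7}:2  {5,6,7}:1
  |U|=4: {3,5,6,7}:3  {4,5,6,7}:1
  |U|=5: {3,4,5,6,7}:4
  |U|=6: {2,3,4,5,6,7}:4
  start at 0(b): 4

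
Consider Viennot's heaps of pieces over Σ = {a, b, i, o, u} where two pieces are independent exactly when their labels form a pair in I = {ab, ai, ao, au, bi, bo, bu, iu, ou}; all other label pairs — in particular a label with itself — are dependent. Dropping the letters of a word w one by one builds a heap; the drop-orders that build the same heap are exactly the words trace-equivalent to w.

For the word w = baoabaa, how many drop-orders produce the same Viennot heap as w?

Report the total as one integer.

#0=b has no predecessor
#1=a has no predecessor
#2=o has no predecessor
#3=a depends on [1:a]
#4=b depends on [0:b]
#5=a depends on [3:a]
#6=a depends on [5:a]
sources: [0:b, 1:a, 2:o]
N(rest) = Σ N(rest − s) over sources s of rest; N(one piece) = 1:
  size 1 → [2]=1  [4]=1  [6]=1
  size 2 → [0,4]=1  [2,4]=2  [2,6]=2  [4,6]=2  [5,6]=1
  size 3 → [0,2,4]=3  [0,4,6]=3  [2,4,6]=6  [2,5,6]=3  [3,5,6]=1  [4,5,6]=3
  size 4 → [0,2,4,6]=12  [0,4,5,6]=6  [1,3,5,6]=1  [2,3,5,6]=4  [2,4,5,6]=12  [3,4,5,6]=4
  size 5 → [0,2,4,5,6]=30  [0,3,4,5,6]=10  [1,2,3,5,6]=5  [1,3,4,5,6]=5  [2,3,4,5,6]=20
  first=0(b) contributes 30
  first=1(a) contributes 60
  first=2(o) contributes 15
|[w]| = 105

105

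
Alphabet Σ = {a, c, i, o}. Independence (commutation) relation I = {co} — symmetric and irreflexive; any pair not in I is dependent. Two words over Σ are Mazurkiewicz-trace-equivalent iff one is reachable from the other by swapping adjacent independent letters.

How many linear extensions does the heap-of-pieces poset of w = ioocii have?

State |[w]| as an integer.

0(i) covers ∅
1(o) covers 0:i
2(o) covers 1:o
3(c) covers 0:i
4(i) covers 2:o, 3:c
5(i) covers 4:i
floor of heap: 0:i
completions by unplaced set U, small U first (add the entries for U minus each lowest piece of U):
  |U|=1: {5}:1
  |U|=2: {4,5}:1
  |U|=3: {2,4,5}:1  {3,4,5}:1
  |U|=4: {1,2,4,5}:1  {2,3,4,5}:2
  start at 0(i): 3

3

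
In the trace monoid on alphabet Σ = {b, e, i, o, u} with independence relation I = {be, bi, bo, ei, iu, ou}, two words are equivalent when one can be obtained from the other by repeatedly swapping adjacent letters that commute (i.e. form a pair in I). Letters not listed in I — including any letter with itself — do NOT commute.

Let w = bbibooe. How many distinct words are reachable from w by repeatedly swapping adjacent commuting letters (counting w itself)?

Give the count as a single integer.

35

piece 0:b — minimal
piece 1:b rests on {0:b}
piece 2:i — minimal
piece 3:b rests on {1:b}
piece 4:o rests on {2:i}
piece 5:o rests on {4:o}
piece 6:e rests on {5:o}
minimal pieces: {0:b, 2:i}
ways to finish when only these pieces remain (= sum over removing one remaining piece with nothing left below it):
  1 left: {3}→1  {6}→1
  2 left: {1,3}→1  {3,6}→2  {5,6}→1
  3 left: {0,1,3}→1  {1,3,6}→3  {3,5,6}→3  {4,5,6}→1
  4 left: {0,1,3,6}→4  {1,3,5,6}→6  {2,4,5,6}→1  {3,4,5,6}→4
  5 left: {0,1,3,5,6}→10  {1,3,4,5,6}→10  {2,3,4,5,6}→5
  placing 0:b first → 15 extensions
  placing 2:i first → 20 extensions
total linear extensions = 35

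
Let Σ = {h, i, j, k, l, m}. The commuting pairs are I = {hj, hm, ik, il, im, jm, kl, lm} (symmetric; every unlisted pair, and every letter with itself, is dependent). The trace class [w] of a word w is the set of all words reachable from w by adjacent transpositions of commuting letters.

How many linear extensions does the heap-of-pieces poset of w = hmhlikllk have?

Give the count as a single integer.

260

#0=h has no predecessor
#1=m has no predecessor
#2=h depends on [0:h]
#3=l depends on [2:h]
#4=i depends on [2:h]
#5=k depends on [1:m, 2:h]
#6=l depends on [3:l]
#7=l depends on [6:l]
#8=k depends on [5:k]
sources: [0:h, 1:m]
N(rest) = Σ N(rest − s) over sources s of rest; N(one piece) = 1:
  size 1 → [4]=1  [7]=1  [8]=1
  size 2 → [4,7]=2  [4,8]=2  [5,8]=1  [6,7]=1  [7,8]=2
  size 3 → [1,5,8]=1  [3,6,7]=1  [4,5,8]=3  [4,6,7]=3  [4,7,8]=6  [5,7,8]=3  [6,7,8]=3
  size 4 → [1,4,5,8]=4  [1,5,7,8]=4  [3,4,6,7]=4  [3,6,7,8]=4  [4,5,7,8]=12  [4,6,7,8]=12  [5,6,7,8]=6
  size 5 → [1,4,5,7,8]=20  [1,5,6,7,8]=10  [3,4,6,7,8]=20  [3,5,6,7,8]=10  [4,5,6,7,8]=30
  size 6 → [1,3,5,6,7,8]=20  [1,4,5,6,7,8]=60  [3,4,5,6,7,8]=60
  size 7 → [1,3,4,5,6,7,8]=140  [2,3,4,5,6,7,8]=60
  first=0(h) contributes 200
  first=1(m) contributes 60
|[w]| = 260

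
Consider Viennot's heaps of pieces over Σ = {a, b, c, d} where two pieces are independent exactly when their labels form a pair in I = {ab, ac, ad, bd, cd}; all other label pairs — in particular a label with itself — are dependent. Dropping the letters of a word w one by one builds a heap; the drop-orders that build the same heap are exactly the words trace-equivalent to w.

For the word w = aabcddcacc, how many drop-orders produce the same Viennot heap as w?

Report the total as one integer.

piece 0:a — minimal
piece 1:a rests on {0:a}
piece 2:b — minimal
piece 3:c rests on {2:b}
piece 4:d — minimal
piece 5:d rests on {4:d}
piece 6:c rests on {3:c}
piece 7:a rests on {1:a}
piece 8:c rests on {6:c}
piece 9:c rests on {8:c}
minimal pieces: {0:a, 2:b, 4:d}
ways to finish when only these pieces remain (= sum over removing one remaining piece with nothing left below it):
  1 left: {5}→1  {7}→1  {9}→1
  2 left: {1,7}→1  {4,5}→1  {5,7}→2  {5,9}→2  {7,9}→2  {8,9}→1
  3 left: {0,1,7}→1  {1,5,7}→3  {1,7,9}→3  {4,5,7}→3  {4,5,9}→3  {5,7,9}→6  {5,8,9}→3  {6,8,9}→1  {7,8,9}→3
  4 left: {0,1,5,7}→4  {0,1,7,9}→4  {1,4,5,7}→6  {1,5,7,9}→12  {1,7,8,9}→6  {3,6,8,9}→1  {4,5,7,9}→12  {4,5,8,9}→6  {5,6,8,9}→4  {5,7,8,9}→12  {6,7,8,9}→4
  5 left: {0,1,4,5,7}→10  {0,1,5,7,9}→20  {0,1,7,8,9}→10  {1,4,5,7,9}→30  {1,5,7,8,9}→30  {1,6,7,8,9}→10  {2,3,6,8,9}→1  {3,5,6,8,9}→5  {3,6,7,8,9}→5  {4,5,6,8,9}→10  {4,5,7,8,9}→30  {5,6,7,8,9}→20
  6 left: {0,1,4,5,7,9}→60  {0,1,5,7,8,9}→60  {0,1,6,7,8,9}→20  {1,3,6,7,8,9}→15  {1,4,5,7,8,9}→90  {1,5,6,7,8,9}→60  {2,3,5,6,8,9}→6  {2,3,6,7,8,9}→6  {3,4,5,6,8,9}→15  {3,5,6,7,8,9}→30  {4,5,6,7,8,9}→60
  7 left: {0,1,3,6,7,8,9}→35  {0,1,4,5,7,8,9}→210  {0,1,5,6,7,8,9}→140  {1,2,3,6,7,8,9}→21  {1,3,5,6,7,8,9}→105  {1,4,5,6,7,8,9}→210  {2,3,4,5,6,8,9}→21  {2,3,5,6,7,8,9}→42  {3,4,5,6,7,8,9}→105
  8 left: {0,1,2,3,6,7,8,9}→56  {0,1,3,5,6,7,8,9}→280  {0,1,4,5,6,7,8,9}→560  {1,2,3,5,6,7,8,9}→168  {1,3,4,5,6,7,8,9}→420  {2,3,4,5,6,7,8,9}→168
  placing 0:a first → 756 extensions
  placing 2:b first → 1260 extensions
  placing 4:d first → 504 extensions
total linear extensions = 2520

2520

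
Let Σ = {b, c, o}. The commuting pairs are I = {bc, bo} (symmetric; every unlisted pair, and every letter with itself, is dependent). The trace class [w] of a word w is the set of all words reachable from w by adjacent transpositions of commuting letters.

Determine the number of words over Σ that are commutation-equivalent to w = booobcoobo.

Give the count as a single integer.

120

drop 0:b onto floor
drop 1:o onto floor
drop 2:o onto {1:o}
drop 3:o onto {2:o}
drop 4:b onto {0:b}
drop 5:c onto {3:o}
drop 6:o onto {5:c}
drop 7:o onto {6:o}
drop 8:b onto {4:b}
drop 9:o onto {7:o}
ground layer = {0:b, 1:o}
drop-orders for the pieces not yet dropped (sum over which currently-grounded one goes next):
  1 to go: {8} 1  {9} 1
  2 to go: {4,8} 1  {7,9} 1  {8,9} 2
  3 to go: {0,4,8} 1  {4,8,9} 3  {6,7,9} 1  {7,8,9} 3
  4 to go: {0,4,8,9} 4  {4,7,8,9} 6  {5,6,7,9} 1  {6,7,8,9} 4
  5 to go: {0,4,7,8,9} 10  {3,5,6,7,9} 1  {4,6,7,8,9} 10  {5,6,7,8,9} 5
  6 to go: {0,4,6,7,8,9} 20  {2,3,5,6,7,9} 1  {3,5,6,7,8,9} 6  {4,5,6,7,8,9} 15
  7 to go: {0,4,5,6,7,8,9} 35  {1,2,3,5,6,7,9} 1  {2,3,5,6,7,8,9} 7  {3,4,5,6,7,8,9} 21
  8 to go: {0,3,4,5,6,7,8,9} 56  {1,2,3,5,6,7,8,9} 8  {2,3,4,5,6,7,8,9} 28
  if 0:b drops first: 36 orders
  if 1:o drops first: 84 orders
heap linearizations: 120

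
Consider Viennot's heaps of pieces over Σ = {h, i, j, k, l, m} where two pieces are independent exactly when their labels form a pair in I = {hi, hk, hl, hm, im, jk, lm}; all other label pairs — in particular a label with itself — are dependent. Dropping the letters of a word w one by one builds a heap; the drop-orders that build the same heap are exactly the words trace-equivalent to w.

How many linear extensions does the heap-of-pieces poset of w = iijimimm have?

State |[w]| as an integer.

#0=i has no predecessor
#1=i depends on [0:i]
#2=j depends on [1:i]
#3=i depends on [2:j]
#4=m depends on [2:j]
#5=i depends on [3:i]
#6=m depends on [4:m]
#7=m depends on [6:m]
sources: [0:i]
N(rest) = Σ N(rest − s) over sources s of rest; N(one piece) = 1:
  size 1 → [5]=1  [7]=1
  size 2 → [3,5]=1  [5,7]=2  [6,7]=1
  size 3 → [3,5,7]=3  [4,6,7]=1  [5,6,7]=3
  size 4 → [3,5,6,7]=6  [4,5,6,7]=4
  size 5 → [3,4,5,6,7]=10
  size 6 → [2,3,4,5,6,7]=10
  first=0(i) contributes 10

10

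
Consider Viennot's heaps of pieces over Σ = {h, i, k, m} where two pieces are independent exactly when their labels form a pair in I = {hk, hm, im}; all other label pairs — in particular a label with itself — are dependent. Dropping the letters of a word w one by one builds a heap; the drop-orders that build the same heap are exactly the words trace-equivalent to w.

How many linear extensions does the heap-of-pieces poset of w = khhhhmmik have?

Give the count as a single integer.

55

drop 0:k onto floor
drop 1:h onto floor
drop 2:h onto {1:h}
drop 3:h onto {2:h}
drop 4:h onto {3:h}
drop 5:m onto {0:k}
drop 6:m onto {5:m}
drop 7:i onto {0:k, 4:h}
drop 8:k onto {6:m, 7:i}
ground layer = {0:k, 1:h}
drop-orders for the pieces not yet dropped (sum over which currently-grounded one goes next):
  1 to go: {8} 1
  2 to go: {6,8} 1  {7,8} 1
  3 to go: {4,7,8} 1  {5,6,8} 1  {6,7,8} 2
  4 to go: {3,4,7,8} 1  {4,6,7,8} 3  {5,6,7,8} 3
  5 to go: {0,5,6,7,8} 3  {2,3,4,7,8} 1  {3,4,6,7,8} 4  {4,5,6,7,8} 6
  6 to go: {0,4,5,6,7,8} 9  {1,2,3,4,7,8} 1  {2,3,4,6,7,8} 5  {3,4,5,6,7,8} 10
  7 to go: {0,3,4,5,6,7,8} 19  {1,2,3,4,6,7,8} 6  {2,3,4,5,6,7,8} 15
  if 0:k drops first: 21 orders
  if 1:h drops first: 34 orders
heap linearizations: 55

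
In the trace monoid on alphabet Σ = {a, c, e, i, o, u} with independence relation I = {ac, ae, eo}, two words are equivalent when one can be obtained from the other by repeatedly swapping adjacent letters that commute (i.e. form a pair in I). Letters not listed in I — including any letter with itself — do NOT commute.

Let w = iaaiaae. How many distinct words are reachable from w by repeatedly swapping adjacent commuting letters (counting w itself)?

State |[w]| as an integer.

3

0(i) covers ∅
1(a) covers 0:i
2(a) covers 1:a
3(i) covers 2:a
4(a) covers 3:i
5(a) covers 4:a
6(e) covers 3:i
floor of heap: 0:i
completions by unplaced set U, small U first (add the entries for U minus each lowest piece of U):
  |U|=1: {5}:1  {6}:1
  |U|=2: {4,5}:1  {5,6}:2
  |U|=3: {4,5,6}:3
  |U|=4: {3,4,5,6}:3
  |U|=5: {2,3,4,5,6}:3
  start at 0(i): 3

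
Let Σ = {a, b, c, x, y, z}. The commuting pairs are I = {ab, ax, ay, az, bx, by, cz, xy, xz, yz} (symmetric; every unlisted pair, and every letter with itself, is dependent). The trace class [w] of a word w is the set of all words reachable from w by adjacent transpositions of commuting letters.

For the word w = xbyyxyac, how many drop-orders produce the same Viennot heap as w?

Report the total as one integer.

420

0(x) covers ∅
1(b) covers ∅
2(y) covers ∅
3(y) covers 2:y
4(x) covers 0:x
5(y) covers 3:y
6(a) covers ∅
7(c) covers 1:b, 4:x, 5:y, 6:a
floor of heap: 0:x, 1:b, 2:y, 6:a
completions by unplaced set U, small U first (add the entries for U minus each lowest piece of U):
  |U|=1: {7}:1
  |U|=2: {1,7}:1  {4,7}:1  {5,7}:1  {6,7}:1
  |U|=3: {0,4,7}:1  {1,4,7}:2  {1,5,7}:2  {1,6,7}:2  {3,5,7}:1  {4,5,7}:2  {4,6,7}:2  {5,6,7}:2
  |U|=4: {0,1,4,7}:3  {0,4,5,7}:3  {0,4,6,7}:3  {1,3,5,7}:3  {1,4,5,7}:6  {1,4,6,7}:6  {1,5,6,7}:6  {2,3,5,7}:1  {3,4,5,7}:3  {3,5,6,7}:3  {4,5,6,7}:6
  |U|=5: {0,1,4,5,7}:12  {0,1,4,6,7}:12  {0,3,4,5,7}:6  {0,4,5,6,7}:12  {1,2,3,5,7}:4  {1,3,4,5,7}:12  {1,3,5,6,7}:12  {1,4,5,6,7}:24  {2,3,4,5,7}:4  {2,3,5,6,7}:4  {3,4,5,6,7}:12
  |U|=6: {0,1,3,4,5,7}:30  {0,1,4,5,6,7}:60  {0,2,3,4,5,7}:10  {0,3,4,5,6,7}:30  {1,2,3,4,5,7}:20  {1,2,3,5,6,7}:20  {1,3,4,5,6,7}:60  {2,3,4,5,6,7}:20
  start at 0(x): 120
  start at 1(b): 60
  start at 2(y): 180
  start at 6(a): 60
sum over floor = 420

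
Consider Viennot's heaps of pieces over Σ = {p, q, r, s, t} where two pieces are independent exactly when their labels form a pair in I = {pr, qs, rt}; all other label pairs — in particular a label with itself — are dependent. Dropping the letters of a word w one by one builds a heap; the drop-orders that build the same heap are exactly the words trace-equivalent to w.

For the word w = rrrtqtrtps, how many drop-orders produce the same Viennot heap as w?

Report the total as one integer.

0(r) covers ∅
1(r) covers 0:r
2(r) covers 1:r
3(t) covers ∅
4(q) covers 2:r, 3:t
5(t) covers 4:q
6(r) covers 4:q
7(t) covers 5:t
8(p) covers 7:t
9(s) covers 6:r, 8:p
floor of heap: 0:r, 3:t
completions by unplaced set U, small U first (add the entries for U minus each lowest piece of U):
  |U|=1: {9}:1
  |U|=2: {6,9}:1  {8,9}:1
  |U|=3: {6,8,9}:2  {7,8,9}:1
  |U|=4: {5,7,8,9}:1  {6,7,8,9}:3
  |U|=5: {5,6,7,8,9}:4
  |U|=6: {4,5,6,7,8,9}:4
  |U|=7: {2,4,5,6,7,8,9}:4  {3,4,5,6,7,8,9}:4
  |U|=8: {1,2,4,5,6,7,8,9}:4  {2,3,4,5,6,7,8,9}:8
  start at 0(r): 12
  start at 3(t): 4
sum over floor = 16

16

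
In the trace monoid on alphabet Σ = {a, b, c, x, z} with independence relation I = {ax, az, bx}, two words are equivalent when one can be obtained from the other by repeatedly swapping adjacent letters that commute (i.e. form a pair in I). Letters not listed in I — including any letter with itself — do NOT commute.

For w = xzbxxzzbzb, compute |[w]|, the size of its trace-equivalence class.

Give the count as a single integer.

3

0(x) covers ∅
1(z) covers 0:x
2(b) covers 1:z
3(x) covers 1:z
4(x) covers 3:x
5(z) covers 2:b, 4:x
6(z) covers 5:z
7(b) covers 6:z
8(z) covers 7:b
9(b) covers 8:z
floor of heap: 0:x
completions by unplaced set U, small U first (add the entries for U minus each lowest piece of U):
  |U|=1: {9}:1
  |U|=2: {8,9}:1
  |U|=3: {7,8,9}:1
  |U|=4: {6,7,8,9}:1
  |U|=5: {5,6,7,8,9}:1
  |U|=6: {2,5,6,7,8,9}:1  {4,5,6,7,8,9}:1
  |U|=7: {2,4,5,6,7,8,9}:2  {3,4,5,6,7,8,9}:1
  |U|=8: {2,3,4,5,6,7,8,9}:3
  start at 0(x): 3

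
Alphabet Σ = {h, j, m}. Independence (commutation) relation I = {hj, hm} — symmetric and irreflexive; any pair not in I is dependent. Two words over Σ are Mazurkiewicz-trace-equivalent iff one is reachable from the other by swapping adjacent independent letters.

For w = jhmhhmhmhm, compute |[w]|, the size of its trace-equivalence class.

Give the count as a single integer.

252

#0=j has no predecessor
#1=h has no predecessor
#2=m depends on [0:j]
#3=h depends on [1:h]
#4=h depends on [3:h]
#5=m depends on [2:m]
#6=h depends on [4:h]
#7=m depends on [5:m]
#8=h depends on [6:h]
#9=m depends on [7:m]
sources: [0:j, 1:h]
N(rest) = Σ N(rest − s) over sources s of rest; N(one piece) = 1:
  size 1 → [8]=1  [9]=1
  size 2 → [6,8]=1  [7,9]=1  [8,9]=2
  size 3 → [4,6,8]=1  [5,7,9]=1  [6,8,9]=3  [7,8,9]=3
  size 4 → [2,5,7,9]=1  [3,4,6,8]=1  [4,6,8,9]=4  [5,7,8,9]=4  [6,7,8,9]=6
  size 5 → [0,2,5,7,9]=1  [1,3,4,6,8]=1  [2,5,7,8,9]=5  [3,4,6,8,9]=5  [4,6,7,8,9]=10  [5,6,7,8,9]=10
  size 6 → [0,2,5,7,8,9]=6  [1,3,4,6,8,9]=6  [2,5,6,7,8,9]=15  [3,4,6,7,8,9]=15  [4,5,6,7,8,9]=20
  size 7 → [0,2,5,6,7,8,9]=21  [1,3,4,6,7,8,9]=21  [2,4,5,6,7,8,9]=35  [3,4,5,6,7,8,9]=35
  size 8 → [0,2,4,5,6,7,8,9]=56  [1,3,4,5,6,7,8,9]=56  [2,3,4,5,6,7,8,9]=70
  first=0(j) contributes 126
  first=1(h) contributes 126
|[w]| = 252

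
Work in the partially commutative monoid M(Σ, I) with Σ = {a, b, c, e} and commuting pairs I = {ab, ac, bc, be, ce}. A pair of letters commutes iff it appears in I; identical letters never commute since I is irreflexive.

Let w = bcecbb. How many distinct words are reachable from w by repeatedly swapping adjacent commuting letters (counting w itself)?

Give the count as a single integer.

60

drop 0:b onto floor
drop 1:c onto floor
drop 2:e onto floor
drop 3:c onto {1:c}
drop 4:b onto {0:b}
drop 5:b onto {4:b}
ground layer = {0:b, 1:c, 2:e}
drop-orders for the pieces not yet dropped (sum over which currently-grounded one goes next):
  1 to go: {2} 1  {3} 1  {5} 1
  2 to go: {1,3} 1  {2,3} 2  {2,5} 2  {3,5} 2  {4,5} 1
  3 to go: {0,4,5} 1  {1,2,3} 3  {1,3,5} 3  {2,3,5} 6  {2,4,5} 3  {3,4,5} 3
  4 to go: {0,2,4,5} 4  {0,3,4,5} 4  {1,2,3,5} 12  {1,3,4,5} 6  {2,3,4,5} 12
  if 0:b drops first: 30 orders
  if 1:c drops first: 20 orders
  if 2:e drops first: 10 orders
heap linearizations: 60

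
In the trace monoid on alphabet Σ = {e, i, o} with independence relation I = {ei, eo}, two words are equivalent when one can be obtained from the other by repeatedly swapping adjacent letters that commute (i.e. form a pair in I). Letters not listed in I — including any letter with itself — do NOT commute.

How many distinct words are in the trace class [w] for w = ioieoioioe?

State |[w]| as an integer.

#0=i has no predecessor
#1=o depends on [0:i]
#2=i depends on [1:o]
#3=e has no predecessor
#4=o depends on [2:i]
#5=i depends on [4:o]
#6=o depends on [5:i]
#7=i depends on [6:o]
#8=o depends on [7:i]
#9=e depends on [3:e]
sources: [0:i, 3:e]
N(rest) = Σ N(rest − s) over sources s of rest; N(one piece) = 1:
  size 1 → [8]=1  [9]=1
  size 2 → [3,9]=1  [7,8]=1  [8,9]=2
  size 3 → [3,8,9]=3  [6,7,8]=1  [7,8,9]=3
  size 4 → [3,7,8,9]=6  [5,6,7,8]=1  [6,7,8,9]=4
  size 5 → [3,6,7,8,9]=10  [4,5,6,7,8]=1  [5,6,7,8,9]=5
  size 6 → [2,4,5,6,7,8]=1  [3,5,6,7,8,9]=15  [4,5,6,7,8,9]=6
  size 7 → [1,2,4,5,6,7,8]=1  [2,4,5,6,7,8,9]=7  [3,4,5,6,7,8,9]=21
  size 8 → [0,1,2,4,5,6,7,8]=1  [1,2,4,5,6,7,8,9]=8  [2,3,4,5,6,7,8,9]=28
  first=0(i) contributes 36
  first=3(e) contributes 9
|[w]| = 45

45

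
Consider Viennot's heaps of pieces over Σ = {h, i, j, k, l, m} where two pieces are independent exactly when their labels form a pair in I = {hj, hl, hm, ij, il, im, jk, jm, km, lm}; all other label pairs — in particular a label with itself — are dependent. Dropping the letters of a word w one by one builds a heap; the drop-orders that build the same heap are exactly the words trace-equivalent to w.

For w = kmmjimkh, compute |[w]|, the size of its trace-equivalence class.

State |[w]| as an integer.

280

drop 0:k onto floor
drop 1:m onto floor
drop 2:m onto {1:m}
drop 3:j onto floor
drop 4:i onto {0:k}
drop 5:m onto {2:m}
drop 6:k onto {4:i}
drop 7:h onto {6:k}
ground layer = {0:k, 1:m, 3:j}
drop-orders for the pieces not yet dropped (sum over which currently-grounded one goes next):
  1 to go: {3} 1  {5} 1  {7} 1
  2 to go: {2,5} 1  {3,5} 2  {3,7} 2  {5,7} 2  {6,7} 1
  3 to go: {1,2,5} 1  {2,3,5} 3  {2,5,7} 3  {3,5,7} 6  {3,6,7} 3  {4,6,7} 1  {5,6,7} 3
  4 to go: {0,4,6,7} 1  {1,2,3,5} 4  {1,2,5,7} 4  {2,3,5,7} 12  {2,5,6,7} 6  {3,4,6,7} 4  {3,5,6,7} 12  {4,5,6,7} 4
  5 to go: {0,3,4,6,7} 5  {0,4,5,6,7} 5  {1,2,3,5,7} 20  {1,2,5,6,7} 10  {2,3,5,6,7} 30  {2,4,5,6,7} 10  {3,4,5,6,7} 20
  6 to go: {0,2,4,5,6,7} 15  {0,3,4,5,6,7} 30  {1,2,3,5,6,7} 60  {1,2,4,5,6,7} 20  {2,3,4,5,6,7} 60
  if 0:k drops first: 140 orders
  if 1:m drops first: 105 orders
  if 3:j drops first: 35 orders
heap linearizations: 280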